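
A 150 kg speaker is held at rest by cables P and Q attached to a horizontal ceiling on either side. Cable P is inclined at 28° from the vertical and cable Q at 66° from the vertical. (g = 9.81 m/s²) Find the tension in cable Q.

T_Q ≈ 693 N

Angles from the horizontal: cable P is 90° − 28° = 62°, cable Q is 90° − 66° = 24°.
Weight W = 150 × 9.81 = 1472 N acts straight down.
Horizontal: T_P cos 62° = T_Q cos 24°  →  T_P = 1.946 T_Q.
Vertical: T_P sin 62° + T_Q sin 24° = 1472.
Substituting the horizontal relation into the vertical equation gives 2.125 T_Q = 1472, so T_Q = 692.5 N.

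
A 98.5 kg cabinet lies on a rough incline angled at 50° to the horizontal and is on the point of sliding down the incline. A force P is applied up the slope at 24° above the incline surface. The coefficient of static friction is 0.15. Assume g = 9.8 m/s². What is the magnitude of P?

P ≈ 758 N

On the verge of sliding down the incline, friction equals μN and acts up the slope.
Perpendicular: N + P sin 24° = W cos 50° = 620.5 N.
Along incline: P cos 24° + μN = W sin 50° with W sin 50° = 739.5 N.
Solving the pair for P and N: P = 758.2 N, N = 312.1 N (and f = μN = 46.81 N).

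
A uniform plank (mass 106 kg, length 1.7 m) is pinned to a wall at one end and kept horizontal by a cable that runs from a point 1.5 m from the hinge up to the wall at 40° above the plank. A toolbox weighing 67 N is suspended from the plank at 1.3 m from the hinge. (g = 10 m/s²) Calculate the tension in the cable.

T ≈ 1020 N

Take torques about the hinge: T sin 40° · 1.5 = 106×10×0.85 + 67×1.3 = 988.1 N·m.
So T = 988.1 / (0.6428 × 1.5) = 1024.8 N.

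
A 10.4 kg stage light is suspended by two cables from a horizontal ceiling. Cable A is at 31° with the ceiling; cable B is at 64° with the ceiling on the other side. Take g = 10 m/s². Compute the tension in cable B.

T_B ≈ 89.5 N

Weight W = 10.4 × 10 = 104 N acts straight down.
Horizontal: T_A cos 31° = T_B cos 64°  →  T_A = 0.5114 T_B.
Vertical: T_A sin 31° + T_B sin 64° = 104.
Substituting the horizontal relation into the vertical equation gives 1.162 T_B = 104, so T_B = 89.49 N.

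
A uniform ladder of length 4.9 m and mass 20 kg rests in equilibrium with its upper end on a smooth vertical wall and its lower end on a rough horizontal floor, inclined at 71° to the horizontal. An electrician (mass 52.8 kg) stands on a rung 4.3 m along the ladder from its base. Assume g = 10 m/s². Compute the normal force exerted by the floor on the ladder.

ΣF_y = 0: N_floor = 20×10 + 52.8×10 = 728 N.

N_floor ≈ 728 N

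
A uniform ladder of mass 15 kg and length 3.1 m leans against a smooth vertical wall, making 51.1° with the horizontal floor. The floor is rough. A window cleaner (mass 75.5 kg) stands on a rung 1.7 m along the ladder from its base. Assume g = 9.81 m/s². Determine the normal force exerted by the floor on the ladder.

ΣF_y = 0: N_floor = 15×9.81 + 75.5×9.81 = 887.81 N.

N_floor ≈ 888 N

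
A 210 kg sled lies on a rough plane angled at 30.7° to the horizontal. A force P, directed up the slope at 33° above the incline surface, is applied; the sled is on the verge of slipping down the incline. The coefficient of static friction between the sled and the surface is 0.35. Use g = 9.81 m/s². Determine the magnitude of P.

P ≈ 666 N

On the verge of sliding down the incline, friction equals μN and acts up the slope.
Perpendicular: N + P sin 33° = W cos 30.7° = 1771 N.
Along incline: P cos 33° + μN = W sin 30.7° with W sin 30.7° = 1052 N.
Solving the pair for P and N: P = 666.3 N, N = 1408 N (and f = μN = 493 N).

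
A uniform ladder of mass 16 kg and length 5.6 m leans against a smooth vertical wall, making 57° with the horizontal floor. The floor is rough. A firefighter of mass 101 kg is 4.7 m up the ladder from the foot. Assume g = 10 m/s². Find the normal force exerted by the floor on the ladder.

N_floor ≈ 1170 N

ΣF_y = 0: N_floor = 16×10 + 101×10 = 1170 N.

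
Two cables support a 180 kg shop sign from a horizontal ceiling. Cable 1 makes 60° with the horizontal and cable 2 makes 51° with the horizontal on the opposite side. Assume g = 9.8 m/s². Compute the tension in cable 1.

T_1 ≈ 1190 N

Weight W = 180 × 9.8 = 1764 N acts straight down.
Horizontal: T_1 cos 60° = T_2 cos 51°  →  T_2 = 0.7945 T_1.
Vertical: T_1 sin 60° + T_2 sin 51° = 1764.
Substituting the horizontal relation into the vertical equation gives 1.483 T_1 = 1764, so T_1 = 1189 N.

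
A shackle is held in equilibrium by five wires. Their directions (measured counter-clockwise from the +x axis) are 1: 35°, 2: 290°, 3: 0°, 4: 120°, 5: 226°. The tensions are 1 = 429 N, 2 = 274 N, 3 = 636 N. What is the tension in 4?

Resolve: ΣF_x = 429 cos 35° + 274 cos 290° + 636 cos 0° + T_4 cos 120° + T_5 cos 226° = 0.
        ΣF_y = 429 sin 35° + 274 sin 290° + 636 sin 0° + T_4 sin 120° + T_5 sin 226° = 0.
The known terms sum to (1081, -11.41) N, so -0.5000 T_4 − 0.6947 T_5 = -1081 and 0.8660 T_4 − 0.7193 T_5 = 11.41.
Solving simultaneously: T_4 = 817.3 N, T_5 = 968.1 N.

T_4 ≈ 817 N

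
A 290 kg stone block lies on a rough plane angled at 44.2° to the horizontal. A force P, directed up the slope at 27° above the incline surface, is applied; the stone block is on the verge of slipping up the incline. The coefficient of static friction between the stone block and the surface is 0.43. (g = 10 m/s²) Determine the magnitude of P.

On the verge of sliding up the incline, friction equals μN and acts down the slope.
Perpendicular: N + P sin 27° = W cos 44.2° = 2079 N.
Along incline: P cos 27° = W sin 44.2° + μN  with W sin 44.2° = 2022 N.
Solving the pair for P and N: P = 2684 N, N = 860.4 N (and f = μN = 370 N).

P ≈ 2680 N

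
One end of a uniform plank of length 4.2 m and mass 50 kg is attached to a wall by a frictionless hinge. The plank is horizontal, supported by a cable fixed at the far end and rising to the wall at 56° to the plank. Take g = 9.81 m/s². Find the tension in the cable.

Take torques about the hinge: T sin 56° · 4.2 = 50×9.81×2.1 = 1030 N·m.
So T = 1030 / (0.8290 × 4.2) = 295.82 N.

T ≈ 296 N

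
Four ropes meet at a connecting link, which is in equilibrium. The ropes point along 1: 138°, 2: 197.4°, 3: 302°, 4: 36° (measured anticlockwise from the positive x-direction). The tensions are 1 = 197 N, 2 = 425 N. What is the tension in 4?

Resolve: ΣF_x = 197 cos 138° + 425 cos 197.4° + T_3 cos 302° + T_4 cos 36° = 0.
        ΣF_y = 197 sin 138° + 425 sin 197.4° + T_3 sin 302° + T_4 sin 36° = 0.
The known terms sum to (-552, 4.726) N, so 0.5299 T_3 + 0.8090 T_4 = 552 and -0.8480 T_3 + 0.5878 T_4 = -4.726.
Solving simultaneously: T_3 = 329.1 N, T_4 = 466.7 N.

T_4 ≈ 467 N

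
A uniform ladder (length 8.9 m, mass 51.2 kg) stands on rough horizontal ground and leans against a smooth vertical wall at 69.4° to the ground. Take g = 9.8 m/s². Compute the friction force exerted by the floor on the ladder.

f ≈ 94.3 N

Torques about the foot: N_wall · 8.9 sin 69.4° = 51.2×9.8×4.45 cos 69.4° → N_wall = 94.3 N.
ΣF_x = 0: f_floor = N_wall = 94.3 N.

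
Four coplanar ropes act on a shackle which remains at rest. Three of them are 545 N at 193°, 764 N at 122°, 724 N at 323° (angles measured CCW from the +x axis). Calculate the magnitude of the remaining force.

F ≈ 369 N

Sum the known components: ΣF_x = -357.7 N, ΣF_y = 89.6 N.
For equilibrium the remaining force must supply (−ΣF_x, −ΣF_y) = (357.7, -89.6) N.
Magnitude = √((357.7)² + (-89.6)²) = 368.7 N; direction = atan2(-89.6, 357.7) = 345.9°.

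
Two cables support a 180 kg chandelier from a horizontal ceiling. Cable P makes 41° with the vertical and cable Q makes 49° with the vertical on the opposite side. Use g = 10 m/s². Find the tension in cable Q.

T_Q ≈ 1180 N

Angles from the horizontal: cable P is 90° − 41° = 49°, cable Q is 90° − 49° = 41°.
Weight W = 180 × 10 = 1800 N acts straight down.
Horizontal: T_P cos 49° = T_Q cos 41°  →  T_P = 1.15 T_Q.
Vertical: T_P sin 49° + T_Q sin 41° = 1800.
Substituting the horizontal relation into the vertical equation gives 1.524 T_Q = 1800, so T_Q = 1181 N.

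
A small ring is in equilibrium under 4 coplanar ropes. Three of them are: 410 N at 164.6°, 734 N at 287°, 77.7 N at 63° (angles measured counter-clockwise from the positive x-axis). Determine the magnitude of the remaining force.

Sum the known components: ΣF_x = -145.4 N, ΣF_y = -523.8 N.
For equilibrium the remaining force must supply (−ΣF_x, −ΣF_y) = (145.4, 523.8) N.
Magnitude = √((145.4)² + (523.8)²) = 543.6 N; direction = atan2(523.8, 145.4) = 74.5°.

F ≈ 544 N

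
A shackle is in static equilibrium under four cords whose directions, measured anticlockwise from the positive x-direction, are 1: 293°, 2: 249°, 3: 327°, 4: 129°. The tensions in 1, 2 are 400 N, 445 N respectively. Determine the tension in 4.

T_4 ≈ 2130 N

Resolve: ΣF_x = 400 cos 293° + 445 cos 249° + T_3 cos 327° + T_4 cos 129° = 0.
        ΣF_y = 400 sin 293° + 445 sin 249° + T_3 sin 327° + T_4 sin 129° = 0.
The known terms sum to (-3.181, -783.6) N, so 0.8387 T_3 − 0.6293 T_4 = 3.181 and -0.5446 T_3 + 0.7771 T_4 = 783.6.
Solving simultaneously: T_3 = 1604 N, T_4 = 2132 N.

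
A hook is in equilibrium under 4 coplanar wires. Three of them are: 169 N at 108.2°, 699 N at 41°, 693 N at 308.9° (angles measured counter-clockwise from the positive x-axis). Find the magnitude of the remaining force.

F ≈ 913 N

Sum the known components: ΣF_x = 909.9 N, ΣF_y = 79.81 N.
For equilibrium the remaining force must supply (−ΣF_x, −ΣF_y) = (-909.9, -79.81) N.
Magnitude = √((-909.9)² + (-79.81)²) = 913.4 N; direction = atan2(-79.81, -909.9) = 185.0°.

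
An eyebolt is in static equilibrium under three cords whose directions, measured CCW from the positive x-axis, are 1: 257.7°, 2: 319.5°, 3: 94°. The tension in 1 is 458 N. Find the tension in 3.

T_3 ≈ 566 N

Resolve: ΣF_x = 458 cos 257.7° + T_2 cos 319.5° + T_3 cos 94° = 0.
        ΣF_y = 458 sin 257.7° + T_2 sin 319.5° + T_3 sin 94° = 0.
The known terms sum to (-97.57, -447.5) N, so 0.7604 T_2 − 0.0698 T_3 = 97.57 and -0.6494 T_2 + 0.9976 T_3 = 447.5.
Solving simultaneously: T_2 = 180.2 N, T_3 = 565.9 N.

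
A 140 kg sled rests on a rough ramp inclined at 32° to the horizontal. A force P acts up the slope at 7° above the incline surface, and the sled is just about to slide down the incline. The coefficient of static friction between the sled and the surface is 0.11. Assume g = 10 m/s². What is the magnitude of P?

On the verge of sliding down the incline, friction equals μN and acts up the slope.
Perpendicular: N + P sin 7° = W cos 32° = 1187 N.
Along incline: P cos 7° + μN = W sin 32° with W sin 32° = 741.9 N.
Solving the pair for P and N: P = 624.3 N, N = 1111 N (and f = μN = 122.2 N).

P ≈ 624 N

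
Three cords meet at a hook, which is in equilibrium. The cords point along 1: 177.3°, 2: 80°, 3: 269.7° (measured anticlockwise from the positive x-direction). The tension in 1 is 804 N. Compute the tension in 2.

T_2 ≈ 4770 N

Resolve: ΣF_x = 804 cos 177.3° + T_2 cos 80° + T_3 cos 269.7° = 0.
        ΣF_y = 804 sin 177.3° + T_2 sin 80° + T_3 sin 269.7° = 0.
The known terms sum to (-803.1, 37.87) N, so 0.1736 T_2 − 0.0052 T_3 = 803.1 and 0.9848 T_2 − 1.0000 T_3 = -37.87.
Solving simultaneously: T_2 = 4768 N, T_3 = 4733 N.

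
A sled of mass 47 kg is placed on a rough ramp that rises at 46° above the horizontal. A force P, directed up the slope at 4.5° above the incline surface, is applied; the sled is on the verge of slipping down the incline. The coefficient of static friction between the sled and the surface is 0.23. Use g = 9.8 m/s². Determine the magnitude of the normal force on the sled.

N ≈ 299 N

On the verge of sliding down the incline, friction equals μN and acts up the slope.
Perpendicular: N + P sin 4.5° = W cos 46° = 320 N.
Along incline: P cos 4.5° + μN = W sin 46° with W sin 46° = 331.3 N.
Solving the pair for P and N: P = 263.3 N, N = 299.3 N (and f = μN = 68.84 N).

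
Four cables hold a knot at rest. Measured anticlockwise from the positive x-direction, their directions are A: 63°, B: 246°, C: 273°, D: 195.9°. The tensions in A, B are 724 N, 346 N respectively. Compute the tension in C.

Resolve: ΣF_x = 724 cos 63° + 346 cos 246° + T_C cos 273° + T_D cos 195.9° = 0.
        ΣF_y = 724 sin 63° + 346 sin 246° + T_C sin 273° + T_D sin 195.9° = 0.
The known terms sum to (188, 329) N, so 0.0523 T_C − 0.9617 T_D = -188 and -0.9986 T_C − 0.2740 T_D = -329.
Solving simultaneously: T_C = 271.8 N, T_D = 210.2 N.

T_C ≈ 272 N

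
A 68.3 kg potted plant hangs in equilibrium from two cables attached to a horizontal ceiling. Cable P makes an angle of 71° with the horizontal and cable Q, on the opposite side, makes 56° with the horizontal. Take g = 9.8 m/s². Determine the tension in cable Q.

T_Q ≈ 273 N

Weight W = 68.3 × 9.8 = 669.3 N acts straight down.
Horizontal: T_P cos 71° = T_Q cos 56°  →  T_P = 1.718 T_Q.
Vertical: T_P sin 71° + T_Q sin 56° = 669.3.
Substituting the horizontal relation into the vertical equation gives 2.453 T_Q = 669.3, so T_Q = 272.9 N.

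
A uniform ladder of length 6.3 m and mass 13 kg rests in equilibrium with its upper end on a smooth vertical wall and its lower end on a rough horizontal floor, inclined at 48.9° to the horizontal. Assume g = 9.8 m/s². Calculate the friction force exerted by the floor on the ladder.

f ≈ 55.6 N

Torques about the foot: N_wall · 6.3 sin 48.9° = 13×9.8×3.15 cos 48.9° → N_wall = 55.569 N.
ΣF_x = 0: f_floor = N_wall = 55.569 N.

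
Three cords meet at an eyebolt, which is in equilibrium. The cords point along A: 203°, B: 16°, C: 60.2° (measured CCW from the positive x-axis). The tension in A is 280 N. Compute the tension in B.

T_B ≈ 243 N

Resolve: ΣF_x = 280 cos 203° + T_B cos 16° + T_C cos 60.2° = 0.
        ΣF_y = 280 sin 203° + T_B sin 16° + T_C sin 60.2° = 0.
The known terms sum to (-257.7, -109.4) N, so 0.9613 T_B + 0.4970 T_C = 257.7 and 0.2756 T_B + 0.8678 T_C = 109.4.
Solving simultaneously: T_B = 242.8 N, T_C = 48.95 N.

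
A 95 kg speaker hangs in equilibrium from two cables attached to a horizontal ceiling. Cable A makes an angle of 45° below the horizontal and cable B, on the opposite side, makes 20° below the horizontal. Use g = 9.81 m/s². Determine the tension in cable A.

T_A ≈ 966 N

Weight W = 95 × 9.81 = 932 N acts straight down.
Horizontal: T_A cos 45° = T_B cos 20°  →  T_B = 0.7525 T_A.
Vertical: T_A sin 45° + T_B sin 20° = 932.
Substituting the horizontal relation into the vertical equation gives 0.9645 T_A = 932, so T_A = 966.3 N.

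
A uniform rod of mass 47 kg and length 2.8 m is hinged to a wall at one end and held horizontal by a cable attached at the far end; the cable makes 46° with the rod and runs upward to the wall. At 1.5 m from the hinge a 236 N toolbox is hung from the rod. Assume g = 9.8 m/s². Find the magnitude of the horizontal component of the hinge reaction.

H_x ≈ 344 N

Take torques about the hinge: T sin 46° · 2.8 = 47×9.8×1.4 + 236×1.5 = 998.84 N·m.
So T = 998.84 / (0.7193 × 2.8) = 495.91 N.
ΣF_x = 0: H_x = T cos 46° = 344.49 N.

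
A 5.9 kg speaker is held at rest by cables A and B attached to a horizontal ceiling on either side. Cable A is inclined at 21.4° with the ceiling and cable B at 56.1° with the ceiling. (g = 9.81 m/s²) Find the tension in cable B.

T_B ≈ 55.2 N

Weight W = 5.9 × 9.81 = 57.88 N acts straight down.
Horizontal: T_A cos 21.4° = T_B cos 56.1°  →  T_A = 0.599 T_B.
Vertical: T_A sin 21.4° + T_B sin 56.1° = 57.88.
Substituting the horizontal relation into the vertical equation gives 1.049 T_B = 57.88, so T_B = 55.2 N.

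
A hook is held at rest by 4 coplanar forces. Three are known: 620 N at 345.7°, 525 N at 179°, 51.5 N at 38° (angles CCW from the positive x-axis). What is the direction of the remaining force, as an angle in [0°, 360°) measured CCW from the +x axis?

Sum the known components: ΣF_x = 116.5 N, ΣF_y = -112.3 N.
For equilibrium the remaining force must supply (−ΣF_x, −ΣF_y) = (-116.5, 112.3) N.
Magnitude = √((-116.5)² + (112.3)²) = 161.8 N; direction = atan2(112.3, -116.5) = 136.0°.

θ ≈ 136°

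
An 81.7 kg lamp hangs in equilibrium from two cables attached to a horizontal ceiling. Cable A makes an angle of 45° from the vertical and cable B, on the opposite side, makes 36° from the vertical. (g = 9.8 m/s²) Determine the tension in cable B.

Angles from the horizontal: cable A is 90° − 45° = 45°, cable B is 90° − 36° = 54°.
Weight W = 81.7 × 9.8 = 800.7 N acts straight down.
Horizontal: T_A cos 45° = T_B cos 54°  →  T_A = 0.8313 T_B.
Vertical: T_A sin 45° + T_B sin 54° = 800.7.
Substituting the horizontal relation into the vertical equation gives 1.397 T_B = 800.7, so T_B = 573.2 N.

T_B ≈ 573 N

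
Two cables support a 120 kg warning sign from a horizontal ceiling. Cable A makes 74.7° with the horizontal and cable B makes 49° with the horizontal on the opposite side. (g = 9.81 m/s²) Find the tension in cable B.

Weight W = 120 × 9.81 = 1177 N acts straight down.
Horizontal: T_A cos 74.7° = T_B cos 49°  →  T_A = 2.486 T_B.
Vertical: T_A sin 74.7° + T_B sin 49° = 1177.
Substituting the horizontal relation into the vertical equation gives 3.153 T_B = 1177, so T_B = 373.4 N.

T_B ≈ 373 N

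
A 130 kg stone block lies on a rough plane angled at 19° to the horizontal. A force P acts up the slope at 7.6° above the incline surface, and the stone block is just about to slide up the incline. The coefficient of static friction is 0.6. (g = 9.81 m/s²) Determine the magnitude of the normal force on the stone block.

N ≈ 1070 N

On the verge of sliding up the incline, friction equals μN and acts down the slope.
Perpendicular: N + P sin 7.6° = W cos 19° = 1206 N.
Along incline: P cos 7.6° = W sin 19° + μN  with W sin 19° = 415.2 N.
Solving the pair for P and N: P = 1064 N, N = 1065 N (and f = μN = 639.1 N).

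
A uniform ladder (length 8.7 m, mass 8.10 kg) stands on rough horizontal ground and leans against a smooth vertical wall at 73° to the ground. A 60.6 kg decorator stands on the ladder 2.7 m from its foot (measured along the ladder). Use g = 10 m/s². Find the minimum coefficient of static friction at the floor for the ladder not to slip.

μ_min ≈ 0.102

ΣF_y = 0: N_floor = 8.10×10 + 60.6×10 = 687 N.
Torques about the foot: N_wall · 8.7 sin 73° = 8.10×10×4.35 cos 73° + 60.6×10×2.7 cos 73° → N_wall = 69.881 N.
ΣF_x = 0: f_floor = N_wall = 69.881 N.
μ_min = f_floor / N_floor = 69.881 / 687 = 0.1017.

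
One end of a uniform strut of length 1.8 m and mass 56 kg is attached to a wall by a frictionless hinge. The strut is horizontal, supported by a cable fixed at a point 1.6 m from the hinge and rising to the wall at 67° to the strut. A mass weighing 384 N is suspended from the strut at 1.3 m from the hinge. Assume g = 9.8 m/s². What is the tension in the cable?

Take torques about the hinge: T sin 67° · 1.6 = 56×9.8×0.9 + 384×1.3 = 993.12 N·m.
So T = 993.12 / (0.9205 × 1.6) = 674.3 N.

T ≈ 674 N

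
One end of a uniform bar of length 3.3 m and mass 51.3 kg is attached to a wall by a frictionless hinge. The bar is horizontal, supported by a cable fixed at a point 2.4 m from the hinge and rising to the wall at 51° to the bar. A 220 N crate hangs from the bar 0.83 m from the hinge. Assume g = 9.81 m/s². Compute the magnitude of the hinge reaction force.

|H| ≈ 456 N

Take torques about the hinge: T sin 51° · 2.4 = 51.3×9.81×1.65 + 220×0.83 = 1013 N·m.
So T = 1013 / (0.7771 × 2.4) = 543.1 N.
ΣF_x = 0: H_x = T cos 51° = 341.79 N.
ΣF_y = 0: H_y = (51.3×9.81 + 220) − T sin 51° = 723.25 − 422.07 = 301.18 N.
|H| = √(H_x² + H_y²) = √((341.79)² + (301.18)²) = 455.55 N.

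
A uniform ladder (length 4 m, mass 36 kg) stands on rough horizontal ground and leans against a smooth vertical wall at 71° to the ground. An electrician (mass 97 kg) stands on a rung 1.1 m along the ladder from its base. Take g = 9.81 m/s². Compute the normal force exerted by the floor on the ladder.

ΣF_y = 0: N_floor = 36×9.81 + 97×9.81 = 1304.7 N.

N_floor ≈ 1300 N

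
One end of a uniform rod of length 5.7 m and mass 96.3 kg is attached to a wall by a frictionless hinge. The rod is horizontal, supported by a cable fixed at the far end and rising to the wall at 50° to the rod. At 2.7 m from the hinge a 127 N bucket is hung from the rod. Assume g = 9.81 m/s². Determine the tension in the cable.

T ≈ 695 N

Take torques about the hinge: T sin 50° · 5.7 = 96.3×9.81×2.85 + 127×2.7 = 3035.3 N·m.
So T = 3035.3 / (0.7660 × 5.7) = 695.14 N.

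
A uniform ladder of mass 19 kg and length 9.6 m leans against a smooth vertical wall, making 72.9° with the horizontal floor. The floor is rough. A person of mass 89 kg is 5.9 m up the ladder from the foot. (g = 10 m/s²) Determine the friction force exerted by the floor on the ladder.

f ≈ 197 N

Torques about the foot: N_wall · 9.6 sin 72.9° = 19×10×4.8 cos 72.9° + 89×10×5.9 cos 72.9° → N_wall = 197.5 N.
ΣF_x = 0: f_floor = N_wall = 197.5 N.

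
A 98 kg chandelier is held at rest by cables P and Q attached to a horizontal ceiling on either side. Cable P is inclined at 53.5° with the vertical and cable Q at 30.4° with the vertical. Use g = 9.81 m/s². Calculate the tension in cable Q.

Angles from the horizontal: cable P is 90° − 53.5° = 36.5°, cable Q is 90° − 30.4° = 59.6°.
Weight W = 98 × 9.81 = 961.4 N acts straight down.
Horizontal: T_P cos 36.5° = T_Q cos 59.6°  →  T_P = 0.6295 T_Q.
Vertical: T_P sin 36.5° + T_Q sin 59.6° = 961.4.
Substituting the horizontal relation into the vertical equation gives 1.237 T_Q = 961.4, so T_Q = 777.2 N.

T_Q ≈ 777 N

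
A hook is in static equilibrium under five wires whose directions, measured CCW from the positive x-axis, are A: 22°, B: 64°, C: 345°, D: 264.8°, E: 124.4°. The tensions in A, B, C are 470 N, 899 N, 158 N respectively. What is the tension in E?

Resolve: ΣF_x = 470 cos 22° + 899 cos 64° + 158 cos 345° + T_D cos 264.8° + T_E cos 124.4° = 0.
        ΣF_y = 470 sin 22° + 899 sin 64° + 158 sin 345° + T_D sin 264.8° + T_E sin 124.4° = 0.
The known terms sum to (982.5, 943.2) N, so -0.0906 T_D − 0.5650 T_E = -982.5 and -0.9959 T_D + 0.8251 T_E = -943.2.
Solving simultaneously: T_D = 2108 N, T_E = 1401 N.

T_E ≈ 1400 N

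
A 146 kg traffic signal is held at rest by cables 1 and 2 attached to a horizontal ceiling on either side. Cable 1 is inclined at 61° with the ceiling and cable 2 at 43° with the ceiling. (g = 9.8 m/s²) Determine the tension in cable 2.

T_2 ≈ 715 N

Weight W = 146 × 9.8 = 1431 N acts straight down.
Horizontal: T_1 cos 61° = T_2 cos 43°  →  T_1 = 1.509 T_2.
Vertical: T_1 sin 61° + T_2 sin 43° = 1431.
Substituting the horizontal relation into the vertical equation gives 2.001 T_2 = 1431, so T_2 = 714.9 N.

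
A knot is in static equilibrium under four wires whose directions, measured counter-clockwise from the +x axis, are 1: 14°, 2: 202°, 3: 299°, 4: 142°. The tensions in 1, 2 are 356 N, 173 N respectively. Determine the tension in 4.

Resolve: ΣF_x = 356 cos 14° + 173 cos 202° + T_3 cos 299° + T_4 cos 142° = 0.
        ΣF_y = 356 sin 14° + 173 sin 202° + T_3 sin 299° + T_4 sin 142° = 0.
The known terms sum to (185, 21.32) N, so 0.4848 T_3 − 0.7880 T_4 = -185 and -0.8746 T_3 + 0.6157 T_4 = -21.32.
Solving simultaneously: T_3 = 334.5 N, T_4 = 440.6 N.

T_4 ≈ 441 N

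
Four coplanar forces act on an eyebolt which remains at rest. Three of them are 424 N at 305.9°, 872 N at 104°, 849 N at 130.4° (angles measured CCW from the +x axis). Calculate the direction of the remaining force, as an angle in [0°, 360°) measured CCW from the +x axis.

θ ≈ 294°

Sum the known components: ΣF_x = -512.6 N, ΣF_y = 1149 N.
For equilibrium the remaining force must supply (−ΣF_x, −ΣF_y) = (512.6, -1149) N.
Magnitude = √((512.6)² + (-1149)²) = 1258 N; direction = atan2(-1149, 512.6) = 294.0°.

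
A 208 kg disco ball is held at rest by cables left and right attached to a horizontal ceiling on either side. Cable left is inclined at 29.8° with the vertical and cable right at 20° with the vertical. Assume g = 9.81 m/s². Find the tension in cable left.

T_left ≈ 914 N

Angles from the horizontal: cable left is 90° − 29.8° = 60.2°, cable right is 90° − 20° = 70°.
Weight W = 208 × 9.81 = 2040 N acts straight down.
Horizontal: T_left cos 60.2° = T_right cos 70°  →  T_right = 1.453 T_left.
Vertical: T_left sin 60.2° + T_right sin 70° = 2040.
Substituting the horizontal relation into the vertical equation gives 2.233 T_left = 2040, so T_left = 913.7 N.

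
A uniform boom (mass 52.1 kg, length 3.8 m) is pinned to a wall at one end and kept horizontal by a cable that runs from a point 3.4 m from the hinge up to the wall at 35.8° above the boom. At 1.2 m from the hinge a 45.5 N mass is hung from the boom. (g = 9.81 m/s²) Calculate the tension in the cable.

Take torques about the hinge: T sin 35.8° · 3.4 = 52.1×9.81×1.9 + 45.5×1.2 = 1025.7 N·m.
So T = 1025.7 / (0.5850 × 3.4) = 515.72 N.

T ≈ 516 N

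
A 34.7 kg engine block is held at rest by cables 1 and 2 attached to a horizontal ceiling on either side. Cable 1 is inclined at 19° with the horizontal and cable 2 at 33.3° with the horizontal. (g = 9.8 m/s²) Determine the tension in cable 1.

Weight W = 34.7 × 9.8 = 340.1 N acts straight down.
Horizontal: T_1 cos 19° = T_2 cos 33.3°  →  T_2 = 1.131 T_1.
Vertical: T_1 sin 19° + T_2 sin 33.3° = 340.1.
Substituting the horizontal relation into the vertical equation gives 0.9467 T_1 = 340.1, so T_1 = 359.2 N.

T_1 ≈ 359 N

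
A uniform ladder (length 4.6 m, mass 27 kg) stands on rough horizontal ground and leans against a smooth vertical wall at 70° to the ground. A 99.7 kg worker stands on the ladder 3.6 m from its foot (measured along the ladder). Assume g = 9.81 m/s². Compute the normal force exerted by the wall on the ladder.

N_wall ≈ 327 N

Torques about the foot: N_wall · 4.6 sin 70° = 27×9.81×2.3 cos 70° + 99.7×9.81×3.6 cos 70° → N_wall = 326.8 N.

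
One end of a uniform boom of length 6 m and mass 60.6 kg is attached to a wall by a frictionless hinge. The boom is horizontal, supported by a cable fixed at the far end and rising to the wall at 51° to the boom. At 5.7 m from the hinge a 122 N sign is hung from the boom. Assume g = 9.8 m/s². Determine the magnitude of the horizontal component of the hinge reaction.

Take torques about the hinge: T sin 51° · 6 = 60.6×9.8×3 + 122×5.7 = 2477 N·m.
So T = 2477 / (0.7771 × 6) = 531.23 N.
ΣF_x = 0: H_x = T cos 51° = 334.31 N.

H_x ≈ 334 N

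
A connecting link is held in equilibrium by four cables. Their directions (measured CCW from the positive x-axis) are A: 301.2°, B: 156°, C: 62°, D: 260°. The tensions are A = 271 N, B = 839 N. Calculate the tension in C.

Resolve: ΣF_x = 271 cos 301.2° + 839 cos 156° + T_C cos 62° + T_D cos 260° = 0.
        ΣF_y = 271 sin 301.2° + 839 sin 156° + T_C sin 62° + T_D sin 260° = 0.
The known terms sum to (-626.1, 109.4) N, so 0.4695 T_C − 0.1736 T_D = 626.1 and 0.8829 T_C − 0.9848 T_D = -109.4.
Solving simultaneously: T_C = 2057 N, T_D = 1955 N.

T_C ≈ 2060 N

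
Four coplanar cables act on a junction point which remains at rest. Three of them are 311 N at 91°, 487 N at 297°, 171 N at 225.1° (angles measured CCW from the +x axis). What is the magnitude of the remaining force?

Sum the known components: ΣF_x = 94.96 N, ΣF_y = -244.1 N.
For equilibrium the remaining force must supply (−ΣF_x, −ΣF_y) = (-94.96, 244.1) N.
Magnitude = √((-94.96)² + (244.1)²) = 261.9 N; direction = atan2(244.1, -94.96) = 111.3°.

F ≈ 262 N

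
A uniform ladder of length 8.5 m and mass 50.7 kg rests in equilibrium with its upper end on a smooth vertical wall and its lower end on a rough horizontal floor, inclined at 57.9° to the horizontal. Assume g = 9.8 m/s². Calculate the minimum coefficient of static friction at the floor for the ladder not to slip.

μ_min ≈ 0.314

ΣF_y = 0: N_floor = 50.7×9.8 = 496.86 N.
Torques about the foot: N_wall · 8.5 sin 57.9° = 50.7×9.8×4.25 cos 57.9° → N_wall = 155.84 N.
ΣF_x = 0: f_floor = N_wall = 155.84 N.
μ_min = f_floor / N_floor = 155.84 / 496.86 = 0.3136.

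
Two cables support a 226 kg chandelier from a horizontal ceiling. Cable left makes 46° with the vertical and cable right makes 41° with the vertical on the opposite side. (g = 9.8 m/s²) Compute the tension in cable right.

T_right ≈ 1600 N

Angles from the horizontal: cable left is 90° − 46° = 44°, cable right is 90° − 41° = 49°.
Weight W = 226 × 9.8 = 2215 N acts straight down.
Horizontal: T_left cos 44° = T_right cos 49°  →  T_left = 0.912 T_right.
Vertical: T_left sin 44° + T_right sin 49° = 2215.
Substituting the horizontal relation into the vertical equation gives 1.388 T_right = 2215, so T_right = 1595 N.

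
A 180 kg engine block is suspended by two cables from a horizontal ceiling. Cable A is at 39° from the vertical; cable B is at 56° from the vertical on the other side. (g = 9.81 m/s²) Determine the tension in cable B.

Angles from the horizontal: cable A is 90° − 39° = 51°, cable B is 90° − 56° = 34°.
Weight W = 180 × 9.81 = 1766 N acts straight down.
Horizontal: T_A cos 51° = T_B cos 34°  →  T_A = 1.317 T_B.
Vertical: T_A sin 51° + T_B sin 34° = 1766.
Substituting the horizontal relation into the vertical equation gives 1.583 T_B = 1766, so T_B = 1115 N.

T_B ≈ 1120 N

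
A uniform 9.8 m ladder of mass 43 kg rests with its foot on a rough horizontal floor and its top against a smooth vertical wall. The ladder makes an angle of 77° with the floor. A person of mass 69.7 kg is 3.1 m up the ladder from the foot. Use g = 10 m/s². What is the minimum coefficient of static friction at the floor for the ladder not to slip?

ΣF_y = 0: N_floor = 43×10 + 69.7×10 = 1127 N.
Torques about the foot: N_wall · 9.8 sin 77° = 43×10×4.9 cos 77° + 69.7×10×3.1 cos 77° → N_wall = 100.54 N.
ΣF_x = 0: f_floor = N_wall = 100.54 N.
μ_min = f_floor / N_floor = 100.54 / 1127 = 0.08921.

μ_min ≈ 0.0892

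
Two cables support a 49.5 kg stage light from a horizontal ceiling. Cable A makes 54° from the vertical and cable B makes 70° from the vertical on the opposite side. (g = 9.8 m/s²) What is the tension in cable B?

Angles from the horizontal: cable A is 90° − 54° = 36°, cable B is 90° − 70° = 20°.
Weight W = 49.5 × 9.8 = 485.1 N acts straight down.
Horizontal: T_A cos 36° = T_B cos 20°  →  T_A = 1.162 T_B.
Vertical: T_A sin 36° + T_B sin 20° = 485.1.
Substituting the horizontal relation into the vertical equation gives 1.025 T_B = 485.1, so T_B = 473.4 N.

T_B ≈ 473 N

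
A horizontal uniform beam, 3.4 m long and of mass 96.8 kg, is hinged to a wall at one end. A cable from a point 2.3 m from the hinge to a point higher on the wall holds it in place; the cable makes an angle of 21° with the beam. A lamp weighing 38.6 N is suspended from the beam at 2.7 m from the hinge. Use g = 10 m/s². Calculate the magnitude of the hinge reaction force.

|H| ≈ 2000 N

Take torques about the hinge: T sin 21° · 2.3 = 96.8×10×1.7 + 38.6×2.7 = 1749.8 N·m.
So T = 1749.8 / (0.3584 × 2.3) = 2122.9 N.
ΣF_x = 0: H_x = T cos 21° = 1981.9 N.
ΣF_y = 0: H_y = (96.8×10 + 38.6) − T sin 21° = 1006.6 − 760.79 = 245.81 N.
|H| = √(H_x² + H_y²) = √((1981.9)² + (245.81)²) = 1997.1 N.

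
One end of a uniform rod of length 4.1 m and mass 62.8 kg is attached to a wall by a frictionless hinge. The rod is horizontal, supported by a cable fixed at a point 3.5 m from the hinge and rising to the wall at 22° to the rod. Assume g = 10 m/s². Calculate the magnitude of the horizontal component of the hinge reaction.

H_x ≈ 910 N

Take torques about the hinge: T sin 22° · 3.5 = 62.8×10×2.05 = 1287.4 N·m.
So T = 1287.4 / (0.3746 × 3.5) = 981.91 N.
ΣF_x = 0: H_x = T cos 22° = 910.41 N.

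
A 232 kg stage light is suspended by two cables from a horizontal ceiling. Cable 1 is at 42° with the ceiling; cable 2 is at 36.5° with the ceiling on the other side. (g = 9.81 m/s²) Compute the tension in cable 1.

T_1 ≈ 1870 N

Weight W = 232 × 9.81 = 2276 N acts straight down.
Horizontal: T_1 cos 42° = T_2 cos 36.5°  →  T_2 = 0.9245 T_1.
Vertical: T_1 sin 42° + T_2 sin 36.5° = 2276.
Substituting the horizontal relation into the vertical equation gives 1.219 T_1 = 2276, so T_1 = 1867 N.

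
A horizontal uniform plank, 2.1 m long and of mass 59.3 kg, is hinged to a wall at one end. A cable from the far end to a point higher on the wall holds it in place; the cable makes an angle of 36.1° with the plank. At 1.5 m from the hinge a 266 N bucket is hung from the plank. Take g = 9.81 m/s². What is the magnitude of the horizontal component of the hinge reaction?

Take torques about the hinge: T sin 36.1° · 2.1 = 59.3×9.81×1.05 + 266×1.5 = 1009.8 N·m.
So T = 1009.8 / (0.5892 × 2.1) = 816.14 N.
ΣF_x = 0: H_x = T cos 36.1° = 659.43 N.

H_x ≈ 659 N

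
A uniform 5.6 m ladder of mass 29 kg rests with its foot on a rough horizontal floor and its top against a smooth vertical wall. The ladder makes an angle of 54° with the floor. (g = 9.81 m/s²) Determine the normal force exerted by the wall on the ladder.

Torques about the foot: N_wall · 5.6 sin 54° = 29×9.81×2.8 cos 54° → N_wall = 103.35 N.

N_wall ≈ 103 N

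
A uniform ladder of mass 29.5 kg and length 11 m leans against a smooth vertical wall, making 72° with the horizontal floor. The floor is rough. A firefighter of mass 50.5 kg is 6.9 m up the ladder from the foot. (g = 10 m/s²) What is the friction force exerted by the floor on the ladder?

Torques about the foot: N_wall · 11 sin 72° = 29.5×10×5.5 cos 72° + 50.5×10×6.9 cos 72° → N_wall = 150.85 N.
ΣF_x = 0: f_floor = N_wall = 150.85 N.

f ≈ 151 N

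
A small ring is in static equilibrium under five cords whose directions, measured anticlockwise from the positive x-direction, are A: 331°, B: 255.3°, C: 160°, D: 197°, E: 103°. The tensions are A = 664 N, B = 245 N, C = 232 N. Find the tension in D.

T_D ≈ 185 N

Resolve: ΣF_x = 664 cos 331° + 245 cos 255.3° + 232 cos 160° + T_D cos 197° + T_E cos 103° = 0.
        ΣF_y = 664 sin 331° + 245 sin 255.3° + 232 sin 160° + T_D sin 197° + T_E sin 103° = 0.
The known terms sum to (300.6, -479.5) N, so -0.9563 T_D − 0.2250 T_E = -300.6 and -0.2924 T_D + 0.9744 T_E = 479.5.
Solving simultaneously: T_D = 185.4 N, T_E = 547.8 N.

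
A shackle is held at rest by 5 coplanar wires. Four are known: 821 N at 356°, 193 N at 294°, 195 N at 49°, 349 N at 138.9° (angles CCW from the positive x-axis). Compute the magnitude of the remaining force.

Sum the known components: ΣF_x = 762.4 N, ΣF_y = 143 N.
For equilibrium the remaining force must supply (−ΣF_x, −ΣF_y) = (-762.4, -143) N.
Magnitude = √((-762.4)² + (-143)²) = 775.7 N; direction = atan2(-143, -762.4) = 190.6°.

F ≈ 776 N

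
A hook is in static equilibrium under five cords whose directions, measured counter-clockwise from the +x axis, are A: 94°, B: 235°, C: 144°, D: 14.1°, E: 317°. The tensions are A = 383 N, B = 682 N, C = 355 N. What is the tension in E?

T_E ≈ 242 N

Resolve: ΣF_x = 383 cos 94° + 682 cos 235° + 355 cos 144° + T_D cos 14.1° + T_E cos 317° = 0.
        ΣF_y = 383 sin 94° + 682 sin 235° + 355 sin 144° + T_D sin 14.1° + T_E sin 317° = 0.
The known terms sum to (-705.1, 32.07) N, so 0.9699 T_D + 0.7314 T_E = 705.1 and 0.2436 T_D − 0.6820 T_E = -32.07.
Solving simultaneously: T_D = 544.8 N, T_E = 241.6 N.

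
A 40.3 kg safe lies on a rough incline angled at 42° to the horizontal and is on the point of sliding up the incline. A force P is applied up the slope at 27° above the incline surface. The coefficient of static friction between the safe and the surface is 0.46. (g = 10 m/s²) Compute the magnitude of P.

P ≈ 370 N

On the verge of sliding up the incline, friction equals μN and acts down the slope.
Perpendicular: N + P sin 27° = W cos 42° = 299.5 N.
Along incline: P cos 27° = W sin 42° + μN  with W sin 42° = 269.7 N.
Solving the pair for P and N: P = 370.4 N, N = 131.3 N (and f = μN = 60.4 N).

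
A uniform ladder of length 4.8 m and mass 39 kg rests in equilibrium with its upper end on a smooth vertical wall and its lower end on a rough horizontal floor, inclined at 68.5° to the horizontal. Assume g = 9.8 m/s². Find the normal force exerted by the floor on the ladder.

N_floor ≈ 382 N

ΣF_y = 0: N_floor = 39×9.8 = 382.2 N.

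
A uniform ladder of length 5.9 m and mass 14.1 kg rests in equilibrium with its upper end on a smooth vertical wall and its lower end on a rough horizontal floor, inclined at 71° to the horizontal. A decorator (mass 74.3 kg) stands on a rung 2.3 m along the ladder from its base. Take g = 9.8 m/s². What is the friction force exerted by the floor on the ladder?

Torques about the foot: N_wall · 5.9 sin 71° = 14.1×9.8×2.95 cos 71° + 74.3×9.8×2.3 cos 71° → N_wall = 121.53 N.
ΣF_x = 0: f_floor = N_wall = 121.53 N.

f ≈ 122 N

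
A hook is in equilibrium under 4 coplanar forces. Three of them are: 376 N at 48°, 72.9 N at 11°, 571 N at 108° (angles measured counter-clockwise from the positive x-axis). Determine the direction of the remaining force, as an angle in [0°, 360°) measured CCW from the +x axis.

θ ≈ 260°

Sum the known components: ΣF_x = 146.7 N, ΣF_y = 836.4 N.
For equilibrium the remaining force must supply (−ΣF_x, −ΣF_y) = (-146.7, -836.4) N.
Magnitude = √((-146.7)² + (-836.4)²) = 849.2 N; direction = atan2(-836.4, -146.7) = 260.1°.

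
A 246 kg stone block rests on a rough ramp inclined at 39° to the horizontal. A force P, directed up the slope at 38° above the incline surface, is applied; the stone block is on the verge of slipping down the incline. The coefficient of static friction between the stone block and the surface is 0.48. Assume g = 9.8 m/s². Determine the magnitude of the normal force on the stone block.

N ≈ 1100 N

On the verge of sliding down the incline, friction equals μN and acts up the slope.
Perpendicular: N + P sin 38° = W cos 39° = 1874 N.
Along incline: P cos 38° + μN = W sin 39° with W sin 39° = 1517 N.
Solving the pair for P and N: P = 1255 N, N = 1101 N (and f = μN = 528.6 N).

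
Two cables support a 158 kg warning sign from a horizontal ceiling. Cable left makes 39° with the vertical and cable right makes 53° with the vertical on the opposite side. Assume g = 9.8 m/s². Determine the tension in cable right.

T_right ≈ 975 N

Angles from the horizontal: cable left is 90° − 39° = 51°, cable right is 90° − 53° = 37°.
Weight W = 158 × 9.8 = 1548 N acts straight down.
Horizontal: T_left cos 51° = T_right cos 37°  →  T_left = 1.269 T_right.
Vertical: T_left sin 51° + T_right sin 37° = 1548.
Substituting the horizontal relation into the vertical equation gives 1.588 T_right = 1548, so T_right = 975 N.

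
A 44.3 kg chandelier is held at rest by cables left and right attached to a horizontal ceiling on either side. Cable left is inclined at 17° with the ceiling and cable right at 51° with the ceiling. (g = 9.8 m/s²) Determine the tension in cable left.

T_left ≈ 295 N

Weight W = 44.3 × 9.8 = 434.1 N acts straight down.
Horizontal: T_left cos 17° = T_right cos 51°  →  T_right = 1.52 T_left.
Vertical: T_left sin 17° + T_right sin 51° = 434.1.
Substituting the horizontal relation into the vertical equation gives 1.473 T_left = 434.1, so T_left = 294.7 N.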